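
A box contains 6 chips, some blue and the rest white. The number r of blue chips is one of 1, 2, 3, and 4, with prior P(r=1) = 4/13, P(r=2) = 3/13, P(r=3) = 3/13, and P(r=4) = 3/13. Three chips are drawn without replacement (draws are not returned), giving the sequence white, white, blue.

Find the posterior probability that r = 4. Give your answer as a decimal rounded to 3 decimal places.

0.104

Compute the likelihood of the observed sequence for each case: P(data | r = 1) = (5/6)(4/5)(1/4) = 1/6; P(data | r = 2) = (4/6)(3/5)(2/4) = 1/5; P(data | r = 3) = (3/6)(2/5)(3/4) = 3/20; P(data | r = 4) = (2/6)(1/5)(4/4) = 1/15.
Multiplying each by its prior: 4/13 · 1/6 = 2/39, 3/13 · 1/5 = 3/65, 3/13 · 3/20 = 9/260, 3/13 · 1/15 = 1/65; with total 23/156.
By Bayes' rule, P(r = 4 | data) = (1/65) / (23/156) = 12/115.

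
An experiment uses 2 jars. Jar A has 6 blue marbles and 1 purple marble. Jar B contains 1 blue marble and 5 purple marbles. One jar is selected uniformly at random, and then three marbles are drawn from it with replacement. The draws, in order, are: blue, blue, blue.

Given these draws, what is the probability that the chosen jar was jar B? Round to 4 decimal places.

For each hypothesis, P(data | H) works out to: P(data | jar A) = (6/7)(6/7)(6/7) = 0.62974; P(data | jar B) = (1/6)(1/6)(1/6) = 0.0046296.
The prior-weighted likelihoods are 1/2 · 0.62974 = 0.31487, 1/2 · 0.0046296 = 0.0023148; these sum to 0.31718.
By Bayes' rule, P(jar B | data) = (0.0023148) / (0.31718) = 0.007298.

0.0073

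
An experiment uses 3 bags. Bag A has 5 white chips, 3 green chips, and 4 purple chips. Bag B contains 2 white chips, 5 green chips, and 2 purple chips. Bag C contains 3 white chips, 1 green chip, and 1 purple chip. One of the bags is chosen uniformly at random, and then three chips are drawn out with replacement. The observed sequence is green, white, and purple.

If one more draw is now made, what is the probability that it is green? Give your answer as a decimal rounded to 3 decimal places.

Compute the likelihood of the observed sequence for each case: P(data | bag A) = (3/12)(5/12)(4/12) = 0.034722; P(data | bag B) = (5/9)(2/9)(2/9) = 0.027435; P(data | bag C) = (1/5)(3/5)(1/5) = 0.024.
Weighting by the prior gives 1/3 · 0.034722 = 0.011574, 1/3 · 0.027435 = 0.0091449, 1/3 · 0.024 = 0.008; summing to 0.028719.
Dividing through by the total gives posterior P(bag A | data) = 0.40301, P(bag B | data) = 0.31843, P(bag C | data) = 0.27856.
So P(green next | data) = Σ P(green next | H) P(H | data) = (1/4)(0.40301) + (5/9)(0.31843) + (1/5)(0.27856) = 0.33337.

0.333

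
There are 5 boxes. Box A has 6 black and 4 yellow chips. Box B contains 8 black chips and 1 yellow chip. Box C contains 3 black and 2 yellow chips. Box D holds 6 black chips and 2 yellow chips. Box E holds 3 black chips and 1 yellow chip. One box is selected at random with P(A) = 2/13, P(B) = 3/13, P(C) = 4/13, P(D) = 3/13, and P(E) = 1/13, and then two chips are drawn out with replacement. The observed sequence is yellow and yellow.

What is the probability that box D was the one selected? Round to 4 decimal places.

0.1504

Compute the likelihood of the observed sequence for each case: P(data | box A) = (4/10)(4/10) = 0.16; P(data | box B) = (1/9)(1/9) = 0.012346; P(data | box C) = (2/5)(2/5) = 0.16; P(data | box D) = (2/8)(2/8) = 0.0625; P(data | box E) = (1/4)(1/4) = 0.0625.
The prior-weighted likelihoods are 2/13 · 0.16 = 0.024615, 3/13 · 0.012346 = 0.002849, 4/13 · 0.16 = 0.049231, 3/13 · 0.0625 = 0.014423, 1/13 · 0.0625 = 0.0048077; these sum to 0.095926.
Therefore the posterior P(box D | data) = (0.014423) / (0.095926) = 0.15036.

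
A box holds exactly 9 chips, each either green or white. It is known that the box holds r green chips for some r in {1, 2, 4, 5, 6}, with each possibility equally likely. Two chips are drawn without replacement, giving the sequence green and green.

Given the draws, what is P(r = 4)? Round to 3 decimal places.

Compute the likelihood of the observed sequence for each case: P(data | r = 1) = (1/9)(0/8) = 0; P(data | r = 2) = (2/9)(1/8) = 1/36; P(data | r = 4) = (4/9)(3/8) = 1/6; P(data | r = 5) = (5/9)(4/8) = 5/18; P(data | r = 6) = (6/9)(5/8) = 5/12.
The prior-weighted likelihoods are 1/5 · 0 = 0, 1/5 · 1/36 = 1/180, 1/5 · 1/6 = 1/30, 1/5 · 5/18 = 1/18, 1/5 · 5/12 = 1/12; these sum to 8/45.
Therefore the posterior P(r = 4 | data) = (1/30) / (8/45) = 3/16.

0.188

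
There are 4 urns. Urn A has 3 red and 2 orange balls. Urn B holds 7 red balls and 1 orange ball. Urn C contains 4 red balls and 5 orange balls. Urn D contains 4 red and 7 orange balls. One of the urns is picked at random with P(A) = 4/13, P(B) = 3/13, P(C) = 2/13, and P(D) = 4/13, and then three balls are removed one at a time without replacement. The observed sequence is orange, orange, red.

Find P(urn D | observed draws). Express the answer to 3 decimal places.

Under each hypothesis, the probability of the observed sequence is: P(data | urn A) = (2/5)(1/4)(3/3) = 0.1; P(data | urn B) = (1/8)(0/7) = 0; P(data | urn C) = (5/9)(4/8)(4/7) = 0.15873; P(data | urn D) = (7/11)(6/10)(4/9) = 0.1697.
Weighting by the prior gives 4/13 · 0.1 = 0.030769, 3/13 · 0 = 0, 2/13 · 0.15873 = 0.02442, 4/13 · 0.1697 = 0.052214; these sum to 0.1074.
By Bayes' rule, P(urn D | data) = (0.052214) / (0.1074) = 0.48615.

0.486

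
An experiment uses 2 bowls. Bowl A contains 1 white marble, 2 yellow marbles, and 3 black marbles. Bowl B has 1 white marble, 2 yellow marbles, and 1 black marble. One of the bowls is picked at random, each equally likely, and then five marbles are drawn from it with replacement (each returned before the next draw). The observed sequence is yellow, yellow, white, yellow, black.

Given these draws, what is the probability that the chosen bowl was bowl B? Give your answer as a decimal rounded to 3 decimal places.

For each hypothesis, P(data | H) works out to: P(data | bowl A) = (2/6)(2/6)(1/6)(2/6)(3/6) = 0.0030864; P(data | bowl B) = (2/4)(2/4)(1/4)(2/4)(1/4) = 0.0078125.
Multiplying each by its prior: 1/2 · 0.0030864 = 0.0015432, 1/2 · 0.0078125 = 0.0039062; these sum to 0.0054495.
So P(bowl B | data) = (0.0039062) / (0.0054495) = 0.71681.

0.717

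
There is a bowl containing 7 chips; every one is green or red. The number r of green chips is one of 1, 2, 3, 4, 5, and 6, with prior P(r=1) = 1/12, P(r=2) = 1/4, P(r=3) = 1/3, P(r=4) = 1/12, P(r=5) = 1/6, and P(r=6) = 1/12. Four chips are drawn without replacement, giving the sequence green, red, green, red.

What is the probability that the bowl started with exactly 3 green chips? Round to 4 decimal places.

Under each hypothesis, the probability of the observed sequence is: P(data | r = 1) = (1/7)(6/6)(0/5) = 0; P(data | r = 2) = (2/7)(5/6)(1/5)(4/4) = 1/21; P(data | r = 3) = (3/7)(4/6)(2/5)(3/4) = 3/35; P(data | r = 4) = (4/7)(3/6)(3/5)(2/4) = 3/35; P(data | r = 5) = (5/7)(2/6)(4/5)(1/4) = 1/21; P(data | r = 6) = (6/7)(1/6)(5/5)(0/4) = 0.
Multiplying each by its prior: 1/12 · 0 = 0, 1/4 · 1/21 = 1/84, 1/3 · 3/35 = 1/35, 1/12 · 3/35 = 1/140, 1/6 · 1/21 = 1/126, 1/12 · 0 = 0; summing to 1/18.
Therefore the posterior P(r = 3 | data) = (1/35) / (1/18) = 18/35.

0.5143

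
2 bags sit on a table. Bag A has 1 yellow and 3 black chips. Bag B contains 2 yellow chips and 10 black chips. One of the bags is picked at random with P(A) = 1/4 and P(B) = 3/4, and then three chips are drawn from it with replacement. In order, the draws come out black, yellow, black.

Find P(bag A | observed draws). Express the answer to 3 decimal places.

Compute the likelihood of the observed sequence for each case: P(data | bag A) = (3/4)(1/4)(3/4) = 0.14062; P(data | bag B) = (10/12)(2/12)(10/12) = 0.11574.
Weighting by the prior gives 1/4 · 0.14062 = 0.035156, 3/4 · 0.11574 = 0.086806; with total 0.12196.
So P(bag A | data) = (0.035156) / (0.12196) = 0.28826.

0.288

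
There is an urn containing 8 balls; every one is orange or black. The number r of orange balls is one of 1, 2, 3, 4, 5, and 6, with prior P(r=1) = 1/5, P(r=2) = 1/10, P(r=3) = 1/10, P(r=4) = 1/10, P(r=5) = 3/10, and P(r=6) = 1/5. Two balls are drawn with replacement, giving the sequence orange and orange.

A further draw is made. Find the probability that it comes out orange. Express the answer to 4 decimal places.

0.6376

Compute the likelihood of the observed sequence for each case: P(data | r = 1) = (1/8)(1/8) = 1/64; P(data | r = 2) = (2/8)(2/8) = 1/16; P(data | r = 3) = (3/8)(3/8) = 9/64; P(data | r = 4) = (4/8)(4/8) = 1/4; P(data | r = 5) = (5/8)(5/8) = 25/64; P(data | r = 6) = (6/8)(6/8) = 9/16.
Weighting by the prior gives 1/5 · 1/64 = 1/320, 1/10 · 1/16 = 1/160, 1/10 · 9/64 = 9/640, 1/10 · 1/4 = 1/40, 3/10 · 25/64 = 15/128, 1/5 · 9/16 = 9/80; these sum to 89/320.
Dividing through by the total gives posterior P(r = 1 | data) = 1/89, P(r = 2 | data) = 2/89, P(r = 3 | data) = 9/178, P(r = 4 | data) = 8/89, P(r = 5 | data) = 75/178, P(r = 6 | data) = 36/89.
Averaging over the posterior, P(orange next | data) = (1/8)(1/89) + (1/4)(2/89) + (3/8)(9/178) + (1/2)(8/89) + (5/8)(75/178) + (3/4)(36/89) = 227/356.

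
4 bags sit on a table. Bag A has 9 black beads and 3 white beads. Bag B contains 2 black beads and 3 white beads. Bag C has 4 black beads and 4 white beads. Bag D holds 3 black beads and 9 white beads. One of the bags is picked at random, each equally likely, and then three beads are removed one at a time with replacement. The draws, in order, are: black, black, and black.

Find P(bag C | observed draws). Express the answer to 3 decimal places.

0.200

The likelihood of the observed sequence under each hypothesis: P(data | bag A) = (9/12)(9/12)(9/12) = 0.42188; P(data | bag B) = (2/5)(2/5)(2/5) = 0.064; P(data | bag C) = (4/8)(4/8)(4/8) = 0.125; P(data | bag D) = (3/12)(3/12)(3/12) = 0.015625.
The prior-weighted likelihoods are 1/4 · 0.42188 = 0.10547, 1/4 · 0.064 = 0.016, 1/4 · 0.125 = 0.03125, 1/4 · 0.015625 = 0.0039062; with total 0.15662.
So P(bag C | data) = (0.03125) / (0.15662) = 0.19952.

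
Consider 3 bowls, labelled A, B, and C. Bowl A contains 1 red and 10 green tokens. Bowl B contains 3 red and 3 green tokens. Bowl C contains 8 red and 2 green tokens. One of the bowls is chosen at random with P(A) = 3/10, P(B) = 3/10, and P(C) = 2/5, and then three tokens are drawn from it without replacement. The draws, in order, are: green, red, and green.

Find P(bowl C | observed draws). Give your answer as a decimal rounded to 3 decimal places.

Compute the likelihood of the observed sequence for each case: P(data | bowl A) = (10/11)(1/10)(9/9) = 0.090909; P(data | bowl B) = (3/6)(3/5)(2/4) = 0.15; P(data | bowl C) = (2/10)(8/9)(1/8) = 0.022222.
The prior-weighted likelihoods are 3/10 · 0.090909 = 0.027273, 3/10 · 0.15 = 0.045, 2/5 · 0.022222 = 0.0088889; these sum to 0.081162.
Hence P(bowl C | data) = (0.0088889) / (0.081162) = 0.10952.

0.110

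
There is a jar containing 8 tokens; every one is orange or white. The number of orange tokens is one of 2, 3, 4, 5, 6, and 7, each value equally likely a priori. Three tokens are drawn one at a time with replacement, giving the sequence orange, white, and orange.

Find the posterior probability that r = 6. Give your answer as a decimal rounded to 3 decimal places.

For each hypothesis, P(data | H) works out to: P(data | r = 2) = (2/8)(6/8)(2/8) = 0.046875; P(data | r = 3) = (3/8)(5/8)(3/8) = 0.087891; P(data | r = 4) = (4/8)(4/8)(4/8) = 0.125; P(data | r = 5) = (5/8)(3/8)(5/8) = 0.14648; P(data | r = 6) = (6/8)(2/8)(6/8) = 0.14062; P(data | r = 7) = (7/8)(1/8)(7/8) = 0.095703.
Multiplying each by its prior: 1/6 · 0.046875 = 0.0078125, 1/6 · 0.087891 = 0.014648, 1/6 · 0.125 = 0.020833, 1/6 · 0.14648 = 0.024414, 1/6 · 0.14062 = 0.023438, 1/6 · 0.095703 = 0.015951; these sum to 0.1071.
Hence P(r = 6 | data) = (0.023438) / (0.1071) = 0.21884.

0.219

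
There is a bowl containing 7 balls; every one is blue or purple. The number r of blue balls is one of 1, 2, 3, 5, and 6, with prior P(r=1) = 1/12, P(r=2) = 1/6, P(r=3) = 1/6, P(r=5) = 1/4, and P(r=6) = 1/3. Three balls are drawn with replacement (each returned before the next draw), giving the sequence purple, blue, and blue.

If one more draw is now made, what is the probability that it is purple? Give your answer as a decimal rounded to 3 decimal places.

Under each hypothesis, the probability of the observed sequence is: P(data | r = 1) = (6/7)(1/7)(1/7) = 0.017493; P(data | r = 2) = (5/7)(2/7)(2/7) = 0.058309; P(data | r = 3) = (4/7)(3/7)(3/7) = 0.10496; P(data | r = 5) = (2/7)(5/7)(5/7) = 0.14577; P(data | r = 6) = (1/7)(6/7)(6/7) = 0.10496.
Weighting by the prior gives 1/12 · 0.017493 = 0.0014577, 1/6 · 0.058309 = 0.0097182, 1/6 · 0.10496 = 0.017493, 1/4 · 0.14577 = 0.036443, 1/3 · 0.10496 = 0.034985; with total 0.1001.
Dividing through by the total gives posterior P(r = 1 | data) = 0.014563, P(r = 2 | data) = 0.097087, P(r = 3 | data) = 0.17476, P(r = 5 | data) = 0.36408, P(r = 6 | data) = 0.34951.
Averaging over the posterior, P(purple next | data) = (6/7)(0.014563) + (5/7)(0.097087) + (4/7)(0.17476) + (2/7)(0.36408) + (1/7)(0.34951) = 0.33564.

0.336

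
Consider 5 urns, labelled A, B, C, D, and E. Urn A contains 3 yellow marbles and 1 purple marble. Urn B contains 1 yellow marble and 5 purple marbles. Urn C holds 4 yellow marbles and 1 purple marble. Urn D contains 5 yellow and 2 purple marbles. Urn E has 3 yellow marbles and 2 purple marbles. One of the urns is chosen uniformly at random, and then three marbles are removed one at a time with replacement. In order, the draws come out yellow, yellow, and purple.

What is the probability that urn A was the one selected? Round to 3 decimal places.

For each hypothesis, P(data | H) works out to: P(data | urn A) = (3/4)(3/4)(1/4) = 0.14062; P(data | urn B) = (1/6)(1/6)(5/6) = 0.023148; P(data | urn C) = (4/5)(4/5)(1/5) = 0.128; P(data | urn D) = (5/7)(5/7)(2/7) = 0.14577; P(data | urn E) = (3/5)(3/5)(2/5) = 0.144.
The prior-weighted likelihoods are 1/5 · 0.14062 = 0.028125, 1/5 · 0.023148 = 0.0046296, 1/5 · 0.128 = 0.0256, 1/5 · 0.14577 = 0.029155, 1/5 · 0.144 = 0.0288; summing to 0.11631.
Therefore the posterior P(urn A | data) = (0.028125) / (0.11631) = 0.24181.

0.242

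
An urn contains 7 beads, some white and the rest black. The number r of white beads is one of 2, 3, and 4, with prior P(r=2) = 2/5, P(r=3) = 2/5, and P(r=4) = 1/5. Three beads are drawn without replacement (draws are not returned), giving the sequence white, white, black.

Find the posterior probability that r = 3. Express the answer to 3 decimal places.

Under each hypothesis, the probability of the observed sequence is: P(data | r = 2) = (2/7)(1/6)(5/5) = 1/21; P(data | r = 3) = (3/7)(2/6)(4/5) = 4/35; P(data | r = 4) = (4/7)(3/6)(3/5) = 6/35.
Multiplying each by its prior: 2/5 · 1/21 = 2/105, 2/5 · 4/35 = 8/175, 1/5 · 6/35 = 6/175; with total 52/525.
By Bayes' rule, P(r = 3 | data) = (8/175) / (52/525) = 6/13.

0.462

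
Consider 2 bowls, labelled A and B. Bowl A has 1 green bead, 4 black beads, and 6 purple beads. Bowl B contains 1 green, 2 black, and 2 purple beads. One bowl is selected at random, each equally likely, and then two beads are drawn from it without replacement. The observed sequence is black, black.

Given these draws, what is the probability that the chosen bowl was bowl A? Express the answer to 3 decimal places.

Under each hypothesis, the probability of the observed sequence is: P(data | bowl A) = (4/11)(3/10) = 6/55; P(data | bowl B) = (2/5)(1/4) = 1/10.
Multiplying each by its prior: 1/2 · 6/55 = 3/55, 1/2 · 1/10 = 1/20; these sum to 23/220.
So P(bowl A | data) = (3/55) / (23/220) = 12/23.

0.522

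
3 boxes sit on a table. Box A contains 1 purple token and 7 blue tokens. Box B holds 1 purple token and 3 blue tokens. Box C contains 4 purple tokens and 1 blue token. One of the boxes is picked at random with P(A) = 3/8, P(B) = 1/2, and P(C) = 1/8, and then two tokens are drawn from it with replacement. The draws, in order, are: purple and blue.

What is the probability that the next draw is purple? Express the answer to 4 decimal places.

Compute the likelihood of the observed sequence for each case: P(data | box A) = (1/8)(7/8) = 0.10938; P(data | box B) = (1/4)(3/4) = 0.1875; P(data | box C) = (4/5)(1/5) = 0.16.
Weighting by the prior gives 3/8 · 0.10938 = 0.041016, 1/2 · 0.1875 = 0.09375, 1/8 · 0.16 = 0.02; summing to 0.15477.
Dividing through by the total gives posterior P(box A | data) = 0.26502, P(box B | data) = 0.60575, P(box C | data) = 0.12923.
Averaging over the posterior, P(purple next | data) = (1/8)(0.26502) + (1/4)(0.60575) + (4/5)(0.12923) = 0.28795.

0.2879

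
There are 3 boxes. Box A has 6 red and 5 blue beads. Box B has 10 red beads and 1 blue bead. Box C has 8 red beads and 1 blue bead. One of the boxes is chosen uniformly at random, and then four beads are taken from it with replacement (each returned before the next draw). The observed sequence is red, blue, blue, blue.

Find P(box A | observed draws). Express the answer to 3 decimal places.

Compute the likelihood of the observed sequence for each case: P(data | box A) = (6/11)(5/11)(5/11)(5/11) = 0.051226; P(data | box B) = (10/11)(1/11)(1/11)(1/11) = 0.00068301; P(data | box C) = (8/9)(1/9)(1/9)(1/9) = 0.0012193.
Multiplying each by its prior: 1/3 · 0.051226 = 0.017075, 1/3 · 0.00068301 = 0.00022767, 1/3 · 0.0012193 = 0.00040644; with total 0.017709.
Therefore the posterior P(box A | data) = (0.017075) / (0.017709) = 0.96419.

0.964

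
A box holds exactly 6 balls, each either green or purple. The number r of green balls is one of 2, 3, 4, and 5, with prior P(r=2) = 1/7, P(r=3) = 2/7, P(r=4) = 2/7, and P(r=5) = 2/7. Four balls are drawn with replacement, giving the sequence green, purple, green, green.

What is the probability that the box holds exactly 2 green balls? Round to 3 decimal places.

Compute the likelihood of the observed sequence for each case: P(data | r = 2) = (2/6)(4/6)(2/6)(2/6) = 0.024691; P(data | r = 3) = (3/6)(3/6)(3/6)(3/6) = 0.0625; P(data | r = 4) = (4/6)(2/6)(4/6)(4/6) = 0.098765; P(data | r = 5) = (5/6)(1/6)(5/6)(5/6) = 0.096451.
The prior-weighted likelihoods are 1/7 · 0.024691 = 0.0035273, 2/7 · 0.0625 = 0.017857, 2/7 · 0.098765 = 0.028219, 2/7 · 0.096451 = 0.027557; with total 0.07716.
So P(r = 2 | data) = (0.0035273) / (0.07716) = 0.045714.

0.046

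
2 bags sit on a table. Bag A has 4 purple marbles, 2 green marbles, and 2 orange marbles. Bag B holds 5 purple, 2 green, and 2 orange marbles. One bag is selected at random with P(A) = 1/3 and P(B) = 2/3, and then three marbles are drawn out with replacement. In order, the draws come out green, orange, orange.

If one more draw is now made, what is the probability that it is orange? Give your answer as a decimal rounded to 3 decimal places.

The likelihood of the observed sequence under each hypothesis: P(data | bag A) = (2/8)(2/8)(2/8) = 0.015625; P(data | bag B) = (2/9)(2/9)(2/9) = 0.010974.
The prior-weighted likelihoods are 1/3 · 0.015625 = 0.0052083, 2/3 · 0.010974 = 0.007316; with total 0.012524.
Normalising, the posterior is P(bag A | data) = 0.41586, P(bag B | data) = 0.58414.
Averaging over the posterior, P(orange next | data) = (1/4)(0.41586) + (2/9)(0.58414) = 0.23377.

0.234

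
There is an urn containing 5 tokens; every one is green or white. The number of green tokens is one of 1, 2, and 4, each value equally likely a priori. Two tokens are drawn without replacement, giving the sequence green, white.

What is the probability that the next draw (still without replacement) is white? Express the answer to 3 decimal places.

Compute the likelihood of the observed sequence for each case: P(data | r = 1) = (1/5)(4/4) = 1/5; P(data | r = 2) = (2/5)(3/4) = 3/10; P(data | r = 4) = (4/5)(1/4) = 1/5.
Multiplying each by its prior: 1/3 · 1/5 = 1/15, 1/3 · 3/10 = 1/10, 1/3 · 1/5 = 1/15; summing to 7/30.
Normalising, the posterior is P(r = 1 | data) = 2/7, P(r = 2 | data) = 3/7, P(r = 4 | data) = 2/7.
The predictive probability is P(white next | data) = (1)(2/7) + (2/3)(3/7) + (0)(2/7) = 4/7.

0.571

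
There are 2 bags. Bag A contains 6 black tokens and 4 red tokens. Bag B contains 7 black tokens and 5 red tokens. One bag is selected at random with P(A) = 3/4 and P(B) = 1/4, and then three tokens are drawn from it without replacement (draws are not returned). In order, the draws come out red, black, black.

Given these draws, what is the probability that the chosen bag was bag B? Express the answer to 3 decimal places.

For each hypothesis, P(data | H) works out to: P(data | bag A) = (4/10)(6/9)(5/8) = 1/6; P(data | bag B) = (5/12)(7/11)(6/10) = 7/44.
Weighting by the prior gives 3/4 · 1/6 = 1/8, 1/4 · 7/44 = 7/176; summing to 29/176.
Hence P(bag B | data) = (7/176) / (29/176) = 7/29.

0.241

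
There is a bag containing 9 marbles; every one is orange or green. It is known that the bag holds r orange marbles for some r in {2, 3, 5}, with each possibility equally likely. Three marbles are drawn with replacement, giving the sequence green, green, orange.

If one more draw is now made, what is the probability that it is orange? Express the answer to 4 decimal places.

0.3574

Under each hypothesis, the probability of the observed sequence is: P(data | r = 2) = (7/9)(7/9)(2/9) = 0.13443; P(data | r = 3) = (6/9)(6/9)(3/9) = 0.14815; P(data | r = 5) = (4/9)(4/9)(5/9) = 0.10974.
The prior-weighted likelihoods are 1/3 · 0.13443 = 0.04481, 1/3 · 0.14815 = 0.049383, 1/3 · 0.10974 = 0.03658; summing to 0.13077.
The posterior is then P(r = 2 | data) = 0.34266, P(r = 3 | data) = 0.37762, P(r = 5 | data) = 0.27972.
Averaging over the posterior, P(orange next | data) = (2/9)(0.34266) + (1/3)(0.37762) + (5/9)(0.27972) = 0.35742.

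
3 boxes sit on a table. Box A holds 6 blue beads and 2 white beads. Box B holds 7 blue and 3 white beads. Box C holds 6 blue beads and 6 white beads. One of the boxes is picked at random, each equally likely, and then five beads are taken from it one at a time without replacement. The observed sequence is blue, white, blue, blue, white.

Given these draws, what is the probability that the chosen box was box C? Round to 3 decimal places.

0.329

The likelihood of the observed sequence under each hypothesis: P(data | box A) = (6/8)(2/7)(5/6)(4/5)(1/4) = 0.035714; P(data | box B) = (7/10)(3/9)(6/8)(5/7)(2/6) = 0.041667; P(data | box C) = (6/12)(6/11)(5/10)(4/9)(5/8) = 0.037879.
Multiplying each by its prior: 1/3 · 0.035714 = 0.011905, 1/3 · 0.041667 = 0.013889, 1/3 · 0.037879 = 0.012626; these sum to 0.03842.
Hence P(box C | data) = (0.012626) / (0.03842) = 0.32864.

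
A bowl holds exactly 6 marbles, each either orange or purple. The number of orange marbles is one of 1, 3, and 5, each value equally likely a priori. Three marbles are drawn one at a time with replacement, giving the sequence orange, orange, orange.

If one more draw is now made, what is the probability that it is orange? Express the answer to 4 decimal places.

Under each hypothesis, the probability of the observed sequence is: P(data | r = 1) = (1/6)(1/6)(1/6) = 1/216; P(data | r = 3) = (3/6)(3/6)(3/6) = 1/8; P(data | r = 5) = (5/6)(5/6)(5/6) = 125/216.
Weighting by the prior gives 1/3 · 1/216 = 1/648, 1/3 · 1/8 = 1/24, 1/3 · 125/216 = 125/648; these sum to 17/72.
Normalising, the posterior is P(r = 1 | data) = 1/153, P(r = 3 | data) = 3/17, P(r = 5 | data) = 125/153.
Averaging over the posterior, P(orange next | data) = (1/6)(1/153) + (1/2)(3/17) + (5/6)(125/153) = 707/918.

0.7702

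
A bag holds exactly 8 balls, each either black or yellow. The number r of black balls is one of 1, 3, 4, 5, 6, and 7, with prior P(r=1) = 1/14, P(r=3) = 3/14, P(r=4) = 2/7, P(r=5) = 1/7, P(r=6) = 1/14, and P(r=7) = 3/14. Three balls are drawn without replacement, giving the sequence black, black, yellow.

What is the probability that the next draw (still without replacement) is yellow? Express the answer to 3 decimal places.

Under each hypothesis, the probability of the observed sequence is: P(data | r = 1) = (1/8)(0/7) = 0; P(data | r = 3) = (3/8)(2/7)(5/6) = 5/56; P(data | r = 4) = (4/8)(3/7)(4/6) = 1/7; P(data | r = 5) = (5/8)(4/7)(3/6) = 5/28; P(data | r = 6) = (6/8)(5/7)(2/6) = 5/28; P(data | r = 7) = (7/8)(6/7)(1/6) = 1/8.
The prior-weighted likelihoods are 1/14 · 0 = 0, 3/14 · 5/56 = 15/784, 2/7 · 1/7 = 2/49, 1/7 · 5/28 = 5/196, 1/14 · 5/28 = 5/392, 3/14 · 1/8 = 3/112; with total 1/8.
The posterior is then P(r = 1 | data) = 0, P(r = 3 | data) = 15/98, P(r = 4 | data) = 16/49, P(r = 5 | data) = 10/49, P(r = 6 | data) = 5/49, P(r = 7 | data) = 3/14.
Averaging over the posterior, P(yellow next | data) = (4/5)(15/98) + (3/5)(16/49) + (2/5)(10/49) + (1/5)(5/49) + (0)(3/14) = 103/245.

0.420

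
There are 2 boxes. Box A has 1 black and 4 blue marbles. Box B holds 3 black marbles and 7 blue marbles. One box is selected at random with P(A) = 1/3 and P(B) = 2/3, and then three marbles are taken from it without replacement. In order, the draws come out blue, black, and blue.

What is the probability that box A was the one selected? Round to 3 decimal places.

0.364

The likelihood of the observed sequence under each hypothesis: P(data | box A) = (4/5)(1/4)(3/3) = 1/5; P(data | box B) = (7/10)(3/9)(6/8) = 7/40.
The prior-weighted likelihoods are 1/3 · 1/5 = 1/15, 2/3 · 7/40 = 7/60; these sum to 11/60.
So P(box A | data) = (1/15) / (11/60) = 4/11.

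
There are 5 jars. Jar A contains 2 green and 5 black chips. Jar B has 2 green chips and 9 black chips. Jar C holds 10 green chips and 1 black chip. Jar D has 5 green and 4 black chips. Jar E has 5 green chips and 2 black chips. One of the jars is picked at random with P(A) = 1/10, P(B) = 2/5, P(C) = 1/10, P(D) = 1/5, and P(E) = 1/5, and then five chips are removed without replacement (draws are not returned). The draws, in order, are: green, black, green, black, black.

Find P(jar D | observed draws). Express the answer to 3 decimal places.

0.345

The likelihood of the observed sequence under each hypothesis: P(data | jar A) = (2/7)(5/6)(1/5)(4/4)(3/3) = 0.047619; P(data | jar B) = (2/11)(9/10)(1/9)(8/8)(7/7) = 0.018182; P(data | jar C) = (10/11)(1/10)(9/9)(0/8) = 0; P(data | jar D) = (5/9)(4/8)(4/7)(3/6)(2/5) = 0.031746; P(data | jar E) = (5/7)(2/6)(4/5)(1/4)(0/3) = 0.
Multiplying each by its prior: 1/10 · 0.047619 = 0.0047619, 2/5 · 0.018182 = 0.0072727, 1/10 · 0 = 0, 1/5 · 0.031746 = 0.0063492, 1/5 · 0 = 0; with total 0.018384.
Therefore the posterior P(jar D | data) = (0.0063492) / (0.018384) = 0.34537.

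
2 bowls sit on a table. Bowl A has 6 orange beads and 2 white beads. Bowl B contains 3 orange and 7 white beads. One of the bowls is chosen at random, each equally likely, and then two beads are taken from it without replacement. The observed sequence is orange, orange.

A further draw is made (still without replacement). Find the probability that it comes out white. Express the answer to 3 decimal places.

0.393

The likelihood of the observed sequence under each hypothesis: P(data | bowl A) = (6/8)(5/7) = 15/28; P(data | bowl B) = (3/10)(2/9) = 1/15.
The prior-weighted likelihoods are 1/2 · 15/28 = 15/56, 1/2 · 1/15 = 1/30; summing to 253/840.
Normalising, the posterior is P(bowl A | data) = 225/253, P(bowl B | data) = 28/253.
So P(white next | data) = Σ P(white next | H) P(H | data) = (1/3)(225/253) + (7/8)(28/253) = 199/506.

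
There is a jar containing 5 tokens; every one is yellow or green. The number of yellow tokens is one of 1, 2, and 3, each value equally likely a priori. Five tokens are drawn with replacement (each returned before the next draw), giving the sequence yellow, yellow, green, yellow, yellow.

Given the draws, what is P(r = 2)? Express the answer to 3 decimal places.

0.224

For each hypothesis, P(data | H) works out to: P(data | r = 1) = (1/5)(1/5)(4/5)(1/5)(1/5) = 0.00128; P(data | r = 2) = (2/5)(2/5)(3/5)(2/5)(2/5) = 0.01536; P(data | r = 3) = (3/5)(3/5)(2/5)(3/5)(3/5) = 0.05184.
The prior-weighted likelihoods are 1/3 · 0.00128 = 0.00042667, 1/3 · 0.01536 = 0.00512, 1/3 · 0.05184 = 0.01728; these sum to 0.022827.
By Bayes' rule, P(r = 2 | data) = (0.00512) / (0.022827) = 0.2243.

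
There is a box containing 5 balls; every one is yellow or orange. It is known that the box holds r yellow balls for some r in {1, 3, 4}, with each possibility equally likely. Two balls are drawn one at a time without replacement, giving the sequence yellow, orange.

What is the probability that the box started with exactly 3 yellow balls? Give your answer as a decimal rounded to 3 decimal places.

0.429

Under each hypothesis, the probability of the observed sequence is: P(data | r = 1) = (1/5)(4/4) = 1/5; P(data | r = 3) = (3/5)(2/4) = 3/10; P(data | r = 4) = (4/5)(1/4) = 1/5.
The prior-weighted likelihoods are 1/3 · 1/5 = 1/15, 1/3 · 3/10 = 1/10, 1/3 · 1/5 = 1/15; these sum to 7/30.
Therefore the posterior P(r = 3 | data) = (1/10) / (7/30) = 3/7.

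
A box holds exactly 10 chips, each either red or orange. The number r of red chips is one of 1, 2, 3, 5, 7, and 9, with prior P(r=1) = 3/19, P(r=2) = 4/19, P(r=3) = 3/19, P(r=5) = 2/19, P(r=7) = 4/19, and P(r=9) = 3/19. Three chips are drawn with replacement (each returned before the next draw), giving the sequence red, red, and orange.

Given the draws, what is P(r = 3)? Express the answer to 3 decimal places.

For each hypothesis, P(data | H) works out to: P(data | r = 1) = (1/10)(1/10)(9/10) = 0.009; P(data | r = 2) = (2/10)(2/10)(8/10) = 0.032; P(data | r = 3) = (3/10)(3/10)(7/10) = 0.063; P(data | r = 5) = (5/10)(5/10)(5/10) = 0.125; P(data | r = 7) = (7/10)(7/10)(3/10) = 0.147; P(data | r = 9) = (9/10)(9/10)(1/10) = 0.081.
Weighting by the prior gives 3/19 · 0.009 = 0.0014211, 4/19 · 0.032 = 0.0067368, 3/19 · 0.063 = 0.0099474, 2/19 · 0.125 = 0.013158, 4/19 · 0.147 = 0.030947, 3/19 · 0.081 = 0.012789; these sum to 0.075.
Hence P(r = 3 | data) = (0.0099474) / (0.075) = 0.13263.

0.133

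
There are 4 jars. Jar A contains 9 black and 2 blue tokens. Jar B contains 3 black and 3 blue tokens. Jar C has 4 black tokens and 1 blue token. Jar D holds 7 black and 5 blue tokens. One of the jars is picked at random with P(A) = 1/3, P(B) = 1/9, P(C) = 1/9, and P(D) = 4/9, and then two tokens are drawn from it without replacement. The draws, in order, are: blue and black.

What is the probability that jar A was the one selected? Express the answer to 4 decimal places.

0.2393

Under each hypothesis, the probability of the observed sequence is: P(data | jar A) = (2/11)(9/10) = 0.16364; P(data | jar B) = (3/6)(3/5) = 0.3; P(data | jar C) = (1/5)(4/4) = 0.2; P(data | jar D) = (5/12)(7/11) = 0.26515.
Weighting by the prior gives 1/3 · 0.16364 = 0.054545, 1/9 · 0.3 = 0.033333, 1/9 · 0.2 = 0.022222, 4/9 · 0.26515 = 0.11785; with total 0.22795.
So P(jar A | data) = (0.054545) / (0.22795) = 0.23929.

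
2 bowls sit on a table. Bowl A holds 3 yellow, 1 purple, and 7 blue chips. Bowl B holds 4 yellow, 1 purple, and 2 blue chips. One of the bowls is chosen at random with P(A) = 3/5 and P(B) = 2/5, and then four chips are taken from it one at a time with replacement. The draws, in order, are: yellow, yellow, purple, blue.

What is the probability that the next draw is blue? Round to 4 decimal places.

0.4001

The likelihood of the observed sequence under each hypothesis: P(data | bowl A) = (3/11)(3/11)(1/11)(7/11) = 0.004303; P(data | bowl B) = (4/7)(4/7)(1/7)(2/7) = 0.013328.
Weighting by the prior gives 3/5 · 0.004303 = 0.0025818, 2/5 · 0.013328 = 0.0053311; with total 0.0079129.
The posterior is then P(bowl A | data) = 0.32628, P(bowl B | data) = 0.67372.
The predictive probability is P(blue next | data) = (7/11)(0.32628) + (2/7)(0.67372) = 0.40012.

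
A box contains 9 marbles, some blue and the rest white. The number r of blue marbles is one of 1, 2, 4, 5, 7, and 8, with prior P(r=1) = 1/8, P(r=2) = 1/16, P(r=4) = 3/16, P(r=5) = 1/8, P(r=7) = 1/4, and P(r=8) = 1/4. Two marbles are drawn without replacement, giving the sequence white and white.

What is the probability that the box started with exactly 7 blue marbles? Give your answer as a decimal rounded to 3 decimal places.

Compute the likelihood of the observed sequence for each case: P(data | r = 1) = (8/9)(7/8) = 7/9; P(data | r = 2) = (7/9)(6/8) = 7/12; P(data | r = 4) = (5/9)(4/8) = 5/18; P(data | r = 5) = (4/9)(3/8) = 1/6; P(data | r = 7) = (2/9)(1/8) = 1/36; P(data | r = 8) = (1/9)(0/8) = 0.
The prior-weighted likelihoods are 1/8 · 7/9 = 7/72, 1/16 · 7/12 = 7/192, 3/16 · 5/18 = 5/96, 1/8 · 1/6 = 1/48, 1/4 · 1/36 = 1/144, 1/4 · 0 = 0; with total 41/192.
So P(r = 7 | data) = (1/144) / (41/192) = 4/123.

0.033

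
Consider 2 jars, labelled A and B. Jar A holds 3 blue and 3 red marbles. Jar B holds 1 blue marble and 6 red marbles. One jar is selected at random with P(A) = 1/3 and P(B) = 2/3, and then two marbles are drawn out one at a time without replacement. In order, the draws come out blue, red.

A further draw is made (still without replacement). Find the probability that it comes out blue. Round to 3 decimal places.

For each hypothesis, P(data | H) works out to: P(data | jar A) = (3/6)(3/5) = 3/10; P(data | jar B) = (1/7)(6/6) = 1/7.
Weighting by the prior gives 1/3 · 3/10 = 1/10, 2/3 · 1/7 = 2/21; these sum to 41/210.
The posterior is then P(jar A | data) = 21/41, P(jar B | data) = 20/41.
Averaging over the posterior, P(blue next | data) = (1/2)(21/41) + (0)(20/41) = 21/82.

0.256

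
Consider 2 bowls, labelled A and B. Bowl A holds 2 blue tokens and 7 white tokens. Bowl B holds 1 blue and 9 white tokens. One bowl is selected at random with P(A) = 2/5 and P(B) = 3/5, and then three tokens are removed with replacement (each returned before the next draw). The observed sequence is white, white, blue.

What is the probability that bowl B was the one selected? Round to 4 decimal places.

Under each hypothesis, the probability of the observed sequence is: P(data | bowl A) = (7/9)(7/9)(2/9) = 0.13443; P(data | bowl B) = (9/10)(9/10)(1/10) = 0.081.
The prior-weighted likelihoods are 2/5 · 0.13443 = 0.053772, 3/5 · 0.081 = 0.0486; these sum to 0.10237.
By Bayes' rule, P(bowl B | data) = (0.0486) / (0.10237) = 0.47474.

0.4747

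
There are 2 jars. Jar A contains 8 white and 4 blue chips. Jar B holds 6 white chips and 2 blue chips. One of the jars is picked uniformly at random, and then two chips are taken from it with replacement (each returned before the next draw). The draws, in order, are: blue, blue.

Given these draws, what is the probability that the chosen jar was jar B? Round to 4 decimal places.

0.3600

For each hypothesis, P(data | H) works out to: P(data | jar A) = (4/12)(4/12) = 1/9; P(data | jar B) = (2/8)(2/8) = 1/16.
Weighting by the prior gives 1/2 · 1/9 = 1/18, 1/2 · 1/16 = 1/32; summing to 25/288.
Hence P(jar B | data) = (1/32) / (25/288) = 9/25.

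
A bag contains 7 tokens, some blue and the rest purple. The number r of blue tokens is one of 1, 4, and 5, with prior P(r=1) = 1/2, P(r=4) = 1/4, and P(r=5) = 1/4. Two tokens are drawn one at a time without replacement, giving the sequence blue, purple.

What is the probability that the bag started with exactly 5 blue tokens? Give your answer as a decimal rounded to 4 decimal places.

Compute the likelihood of the observed sequence for each case: P(data | r = 1) = (1/7)(6/6) = 1/7; P(data | r = 4) = (4/7)(3/6) = 2/7; P(data | r = 5) = (5/7)(2/6) = 5/21.
The prior-weighted likelihoods are 1/2 · 1/7 = 1/14, 1/4 · 2/7 = 1/14, 1/4 · 5/21 = 5/84; with total 17/84.
Hence P(r = 5 | data) = (5/84) / (17/84) = 5/17.

0.2941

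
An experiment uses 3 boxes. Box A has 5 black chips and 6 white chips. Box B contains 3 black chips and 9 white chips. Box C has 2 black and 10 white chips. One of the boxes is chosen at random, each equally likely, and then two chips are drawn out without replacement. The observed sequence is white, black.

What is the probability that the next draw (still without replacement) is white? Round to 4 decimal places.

For each hypothesis, P(data | H) works out to: P(data | box A) = (6/11)(5/10) = 3/11; P(data | box B) = (9/12)(3/11) = 9/44; P(data | box C) = (10/12)(2/11) = 5/33.
Multiplying each by its prior: 1/3 · 3/11 = 1/11, 1/3 · 9/44 = 3/44, 1/3 · 5/33 = 5/99; these sum to 83/396.
The posterior is then P(box A | data) = 36/83, P(box B | data) = 27/83, P(box C | data) = 20/83.
So P(white next | data) = Σ P(white next | H) P(H | data) = (5/9)(36/83) + (4/5)(27/83) + (9/10)(20/83) = 298/415.

0.7181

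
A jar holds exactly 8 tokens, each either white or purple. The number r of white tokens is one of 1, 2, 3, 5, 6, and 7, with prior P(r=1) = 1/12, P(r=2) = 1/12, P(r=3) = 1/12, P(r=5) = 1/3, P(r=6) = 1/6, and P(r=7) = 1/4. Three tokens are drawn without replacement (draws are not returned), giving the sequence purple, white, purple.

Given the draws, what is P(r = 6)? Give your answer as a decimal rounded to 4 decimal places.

Compute the likelihood of the observed sequence for each case: P(data | r = 1) = (7/8)(1/7)(6/6) = 1/8; P(data | r = 2) = (6/8)(2/7)(5/6) = 5/28; P(data | r = 3) = (5/8)(3/7)(4/6) = 5/28; P(data | r = 5) = (3/8)(5/7)(2/6) = 5/56; P(data | r = 6) = (2/8)(6/7)(1/6) = 1/28; P(data | r = 7) = (1/8)(7/7)(0/6) = 0.
Weighting by the prior gives 1/12 · 1/8 = 1/96, 1/12 · 5/28 = 5/336, 1/12 · 5/28 = 5/336, 1/3 · 5/56 = 5/168, 1/6 · 1/28 = 1/168, 1/4 · 0 = 0; summing to 17/224.
Hence P(r = 6 | data) = (1/168) / (17/224) = 4/51.

0.0784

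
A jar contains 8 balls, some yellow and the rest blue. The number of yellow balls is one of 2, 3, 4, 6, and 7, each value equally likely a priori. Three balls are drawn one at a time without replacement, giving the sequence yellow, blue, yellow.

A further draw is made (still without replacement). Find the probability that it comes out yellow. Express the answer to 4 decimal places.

0.6000

Under each hypothesis, the probability of the observed sequence is: P(data | r = 2) = (2/8)(6/7)(1/6) = 1/28; P(data | r = 3) = (3/8)(5/7)(2/6) = 5/56; P(data | r = 4) = (4/8)(4/7)(3/6) = 1/7; P(data | r = 6) = (6/8)(2/7)(5/6) = 5/28; P(data | r = 7) = (7/8)(1/7)(6/6) = 1/8.
Weighting by the prior gives 1/5 · 1/28 = 1/140, 1/5 · 5/56 = 1/56, 1/5 · 1/7 = 1/35, 1/5 · 5/28 = 1/28, 1/5 · 1/8 = 1/40; with total 4/35.
Dividing through by the total gives posterior P(r = 2 | data) = 1/16, P(r = 3 | data) = 5/32, P(r = 4 | data) = 1/4, P(r = 6 | data) = 5/16, P(r = 7 | data) = 7/32.
Averaging over the posterior, P(yellow next | data) = (0)(1/16) + (1/5)(5/32) + (2/5)(1/4) + (4/5)(5/16) + (1)(7/32) = 3/5.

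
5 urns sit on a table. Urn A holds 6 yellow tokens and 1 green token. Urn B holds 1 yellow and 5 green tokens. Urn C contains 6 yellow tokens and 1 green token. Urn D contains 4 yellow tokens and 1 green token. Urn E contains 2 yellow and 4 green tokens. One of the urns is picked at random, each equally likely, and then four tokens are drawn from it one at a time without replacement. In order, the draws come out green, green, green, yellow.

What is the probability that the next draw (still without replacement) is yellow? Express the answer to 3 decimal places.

0.222

Compute the likelihood of the observed sequence for each case: P(data | urn A) = (1/7)(0/6) = 0; P(data | urn B) = (5/6)(4/5)(3/4)(1/3) = 1/6; P(data | urn C) = (1/7)(0/6) = 0; P(data | urn D) = (1/5)(0/4) = 0; P(data | urn E) = (4/6)(3/5)(2/4)(2/3) = 2/15.
Weighting by the prior gives 1/5 · 0 = 0, 1/5 · 1/6 = 1/30, 1/5 · 0 = 0, 1/5 · 0 = 0, 1/5 · 2/15 = 2/75; these sum to 3/50.
Dividing through by the total gives posterior P(urn A | data) = 0, P(urn B | data) = 5/9, P(urn C | data) = 0, P(urn D | data) = 0, P(urn E | data) = 4/9.
So P(yellow next | data) = Σ P(yellow next | H) P(H | data) = (0)(5/9) + (1/2)(4/9) = 2/9.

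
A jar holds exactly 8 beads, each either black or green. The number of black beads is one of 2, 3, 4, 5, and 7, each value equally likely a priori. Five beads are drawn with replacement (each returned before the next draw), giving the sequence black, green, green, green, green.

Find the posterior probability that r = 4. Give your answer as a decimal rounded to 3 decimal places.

Under each hypothesis, the probability of the observed sequence is: P(data | r = 2) = (2/8)(6/8)(6/8)(6/8)(6/8) = 0.079102; P(data | r = 3) = (3/8)(5/8)(5/8)(5/8)(5/8) = 0.05722; P(data | r = 4) = (4/8)(4/8)(4/8)(4/8)(4/8) = 0.03125; P(data | r = 5) = (5/8)(3/8)(3/8)(3/8)(3/8) = 0.01236; P(data | r = 7) = (7/8)(1/8)(1/8)(1/8)(1/8) = 0.00021362.
Weighting by the prior gives 1/5 · 0.079102 = 0.01582, 1/5 · 0.05722 = 0.011444, 1/5 · 0.03125 = 0.00625, 1/5 · 0.01236 = 0.0024719, 1/5 · 0.00021362 = 4.2725e-05; these sum to 0.036029.
Therefore the posterior P(r = 4 | data) = (0.00625) / (0.036029) = 0.17347.

0.173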